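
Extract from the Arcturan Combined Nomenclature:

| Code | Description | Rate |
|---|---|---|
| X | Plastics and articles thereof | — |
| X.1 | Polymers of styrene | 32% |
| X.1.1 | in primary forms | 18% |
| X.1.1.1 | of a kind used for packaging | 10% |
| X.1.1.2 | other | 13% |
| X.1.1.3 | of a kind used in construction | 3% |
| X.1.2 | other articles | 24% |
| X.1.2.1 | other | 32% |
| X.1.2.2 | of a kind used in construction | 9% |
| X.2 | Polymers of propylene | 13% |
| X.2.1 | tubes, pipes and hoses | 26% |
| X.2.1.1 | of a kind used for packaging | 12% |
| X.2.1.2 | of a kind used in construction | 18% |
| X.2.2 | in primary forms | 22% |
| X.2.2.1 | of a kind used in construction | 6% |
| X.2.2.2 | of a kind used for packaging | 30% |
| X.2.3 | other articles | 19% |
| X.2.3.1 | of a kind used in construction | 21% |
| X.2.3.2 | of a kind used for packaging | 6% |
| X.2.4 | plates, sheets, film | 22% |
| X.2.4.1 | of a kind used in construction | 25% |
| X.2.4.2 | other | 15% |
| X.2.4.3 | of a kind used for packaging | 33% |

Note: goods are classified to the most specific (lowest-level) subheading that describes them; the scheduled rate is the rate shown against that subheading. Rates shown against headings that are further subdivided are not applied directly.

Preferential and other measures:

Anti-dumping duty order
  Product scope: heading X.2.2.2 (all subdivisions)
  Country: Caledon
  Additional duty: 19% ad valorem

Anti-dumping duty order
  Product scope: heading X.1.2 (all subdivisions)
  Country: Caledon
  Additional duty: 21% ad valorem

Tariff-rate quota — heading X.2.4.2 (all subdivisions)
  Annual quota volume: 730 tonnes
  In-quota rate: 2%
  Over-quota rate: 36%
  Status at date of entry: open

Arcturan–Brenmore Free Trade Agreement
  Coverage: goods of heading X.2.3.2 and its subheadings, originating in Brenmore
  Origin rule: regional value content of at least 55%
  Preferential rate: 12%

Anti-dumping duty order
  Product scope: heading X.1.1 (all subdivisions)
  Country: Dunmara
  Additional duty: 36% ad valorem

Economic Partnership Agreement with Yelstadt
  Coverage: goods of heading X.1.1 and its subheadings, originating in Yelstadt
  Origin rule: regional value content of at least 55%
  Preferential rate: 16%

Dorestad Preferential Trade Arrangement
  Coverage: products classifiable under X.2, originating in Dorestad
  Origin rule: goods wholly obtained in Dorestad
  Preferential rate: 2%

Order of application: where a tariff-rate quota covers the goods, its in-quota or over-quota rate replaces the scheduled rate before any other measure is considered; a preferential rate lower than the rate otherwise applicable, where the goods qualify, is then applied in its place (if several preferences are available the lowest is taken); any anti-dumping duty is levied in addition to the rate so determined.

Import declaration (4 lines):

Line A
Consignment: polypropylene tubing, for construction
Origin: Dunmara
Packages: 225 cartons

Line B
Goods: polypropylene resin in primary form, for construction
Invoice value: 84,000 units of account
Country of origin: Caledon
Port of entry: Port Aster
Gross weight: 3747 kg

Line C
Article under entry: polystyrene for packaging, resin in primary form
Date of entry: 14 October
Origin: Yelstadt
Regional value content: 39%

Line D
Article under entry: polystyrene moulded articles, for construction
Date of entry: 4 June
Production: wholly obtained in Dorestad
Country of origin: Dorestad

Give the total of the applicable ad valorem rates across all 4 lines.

Line A: polypropylene → X.2; tubing → X.2.1; for construction → X.2.1.2. Scheduled 18%. No special measure applies. → 18%.
Line B: polypropylene → X.2; resin in primary form → X.2.2; for construction → X.2.2.1. Scheduled 6%. No special measure applies. → 6%.
Line C: polystyrene → X.1; resin in primary form → X.1.1; for packaging → X.1.1.1. Scheduled 10%. Yelstadt agreement on X.1.1: RVC < 55%. → 10%.
Line D: polystyrene → X.1; moulded articles → X.1.2; for construction → X.1.2.2. Scheduled 9%. Dorestad agreement on X.2: X.1.2.2 not covered. → 9%.
Sum: 18% + 6% + 10% + 9% = 43%.

43%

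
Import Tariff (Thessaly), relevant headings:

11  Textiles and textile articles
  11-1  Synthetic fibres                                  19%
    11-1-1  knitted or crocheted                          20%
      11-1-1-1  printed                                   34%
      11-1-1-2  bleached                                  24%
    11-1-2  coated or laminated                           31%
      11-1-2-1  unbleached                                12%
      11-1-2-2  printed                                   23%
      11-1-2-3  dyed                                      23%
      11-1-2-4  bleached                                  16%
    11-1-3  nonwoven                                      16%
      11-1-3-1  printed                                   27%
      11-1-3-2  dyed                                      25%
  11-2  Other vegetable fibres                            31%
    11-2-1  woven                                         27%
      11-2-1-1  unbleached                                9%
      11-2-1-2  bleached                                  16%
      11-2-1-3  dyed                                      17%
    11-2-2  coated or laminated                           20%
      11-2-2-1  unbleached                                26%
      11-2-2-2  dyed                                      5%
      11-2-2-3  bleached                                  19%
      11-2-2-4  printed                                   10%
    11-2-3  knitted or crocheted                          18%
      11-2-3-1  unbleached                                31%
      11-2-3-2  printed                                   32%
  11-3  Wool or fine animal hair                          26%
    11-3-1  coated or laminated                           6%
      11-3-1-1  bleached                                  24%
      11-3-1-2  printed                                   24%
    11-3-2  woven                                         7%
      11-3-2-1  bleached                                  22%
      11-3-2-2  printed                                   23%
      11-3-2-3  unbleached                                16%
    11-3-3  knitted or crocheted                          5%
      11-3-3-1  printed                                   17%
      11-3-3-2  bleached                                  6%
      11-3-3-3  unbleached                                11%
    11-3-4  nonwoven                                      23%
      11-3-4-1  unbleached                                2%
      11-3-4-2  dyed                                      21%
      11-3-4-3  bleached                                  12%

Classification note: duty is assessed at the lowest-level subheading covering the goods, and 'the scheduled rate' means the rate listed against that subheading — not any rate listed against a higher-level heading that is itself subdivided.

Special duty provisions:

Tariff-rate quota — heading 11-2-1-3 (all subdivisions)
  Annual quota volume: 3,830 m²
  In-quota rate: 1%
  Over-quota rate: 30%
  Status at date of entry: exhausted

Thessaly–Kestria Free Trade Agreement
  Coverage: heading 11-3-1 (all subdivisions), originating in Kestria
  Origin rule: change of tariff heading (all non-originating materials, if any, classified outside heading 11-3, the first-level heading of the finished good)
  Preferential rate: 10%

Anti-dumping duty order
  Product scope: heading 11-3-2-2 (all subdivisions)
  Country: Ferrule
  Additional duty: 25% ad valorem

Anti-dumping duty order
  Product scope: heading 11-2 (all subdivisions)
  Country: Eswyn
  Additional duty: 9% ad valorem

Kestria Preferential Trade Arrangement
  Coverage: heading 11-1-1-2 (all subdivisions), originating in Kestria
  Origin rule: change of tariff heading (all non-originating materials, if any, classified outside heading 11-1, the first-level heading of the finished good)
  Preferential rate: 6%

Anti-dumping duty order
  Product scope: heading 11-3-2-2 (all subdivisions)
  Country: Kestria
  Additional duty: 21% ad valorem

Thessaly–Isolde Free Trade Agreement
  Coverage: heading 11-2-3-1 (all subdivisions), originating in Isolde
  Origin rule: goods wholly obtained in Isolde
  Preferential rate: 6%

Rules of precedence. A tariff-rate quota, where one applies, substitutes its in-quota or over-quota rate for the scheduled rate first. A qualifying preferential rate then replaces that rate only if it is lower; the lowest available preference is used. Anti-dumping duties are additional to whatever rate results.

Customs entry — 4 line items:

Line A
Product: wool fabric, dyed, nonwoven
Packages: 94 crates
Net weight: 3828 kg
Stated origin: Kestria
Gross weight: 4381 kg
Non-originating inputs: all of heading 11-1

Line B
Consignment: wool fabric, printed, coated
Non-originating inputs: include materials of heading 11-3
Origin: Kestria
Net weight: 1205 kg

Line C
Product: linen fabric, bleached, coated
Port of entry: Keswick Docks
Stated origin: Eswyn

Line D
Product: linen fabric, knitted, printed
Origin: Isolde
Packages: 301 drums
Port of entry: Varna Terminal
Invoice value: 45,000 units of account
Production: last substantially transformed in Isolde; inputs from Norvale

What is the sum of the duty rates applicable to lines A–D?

Line A: wool → 11-3; nonwoven → 11-3-4; dyed → 11-3-4-2. Scheduled 21%. Kestria agreement on 11-3-1: 11-3-4-2 not covered; Kestria agreement on 11-1-1-2: 11-3-4-2 not covered. → 21%.
Line B: wool → 11-3; coated → 11-3-1; printed → 11-3-1-2. Scheduled 24%. Kestria agreement on 11-3-1: CTH not met; Kestria agreement on 11-1-1-2: 11-3-1-2 not covered. → 24%.
Line C: linen → 11-2; coated → 11-2-2; bleached → 11-2-2-3. Scheduled 19%. anti-dumping (Eswyn, 11-2): +9%; total 19% + 9% = 28%. → 28%.
Line D: linen → 11-2; knitted → 11-2-3; printed → 11-2-3-2. Scheduled 32%. Isolde agreement on 11-2-3-1: 11-2-3-2 not covered. → 32%.
Sum: 21% + 24% + 28% + 32% = 105%.

105%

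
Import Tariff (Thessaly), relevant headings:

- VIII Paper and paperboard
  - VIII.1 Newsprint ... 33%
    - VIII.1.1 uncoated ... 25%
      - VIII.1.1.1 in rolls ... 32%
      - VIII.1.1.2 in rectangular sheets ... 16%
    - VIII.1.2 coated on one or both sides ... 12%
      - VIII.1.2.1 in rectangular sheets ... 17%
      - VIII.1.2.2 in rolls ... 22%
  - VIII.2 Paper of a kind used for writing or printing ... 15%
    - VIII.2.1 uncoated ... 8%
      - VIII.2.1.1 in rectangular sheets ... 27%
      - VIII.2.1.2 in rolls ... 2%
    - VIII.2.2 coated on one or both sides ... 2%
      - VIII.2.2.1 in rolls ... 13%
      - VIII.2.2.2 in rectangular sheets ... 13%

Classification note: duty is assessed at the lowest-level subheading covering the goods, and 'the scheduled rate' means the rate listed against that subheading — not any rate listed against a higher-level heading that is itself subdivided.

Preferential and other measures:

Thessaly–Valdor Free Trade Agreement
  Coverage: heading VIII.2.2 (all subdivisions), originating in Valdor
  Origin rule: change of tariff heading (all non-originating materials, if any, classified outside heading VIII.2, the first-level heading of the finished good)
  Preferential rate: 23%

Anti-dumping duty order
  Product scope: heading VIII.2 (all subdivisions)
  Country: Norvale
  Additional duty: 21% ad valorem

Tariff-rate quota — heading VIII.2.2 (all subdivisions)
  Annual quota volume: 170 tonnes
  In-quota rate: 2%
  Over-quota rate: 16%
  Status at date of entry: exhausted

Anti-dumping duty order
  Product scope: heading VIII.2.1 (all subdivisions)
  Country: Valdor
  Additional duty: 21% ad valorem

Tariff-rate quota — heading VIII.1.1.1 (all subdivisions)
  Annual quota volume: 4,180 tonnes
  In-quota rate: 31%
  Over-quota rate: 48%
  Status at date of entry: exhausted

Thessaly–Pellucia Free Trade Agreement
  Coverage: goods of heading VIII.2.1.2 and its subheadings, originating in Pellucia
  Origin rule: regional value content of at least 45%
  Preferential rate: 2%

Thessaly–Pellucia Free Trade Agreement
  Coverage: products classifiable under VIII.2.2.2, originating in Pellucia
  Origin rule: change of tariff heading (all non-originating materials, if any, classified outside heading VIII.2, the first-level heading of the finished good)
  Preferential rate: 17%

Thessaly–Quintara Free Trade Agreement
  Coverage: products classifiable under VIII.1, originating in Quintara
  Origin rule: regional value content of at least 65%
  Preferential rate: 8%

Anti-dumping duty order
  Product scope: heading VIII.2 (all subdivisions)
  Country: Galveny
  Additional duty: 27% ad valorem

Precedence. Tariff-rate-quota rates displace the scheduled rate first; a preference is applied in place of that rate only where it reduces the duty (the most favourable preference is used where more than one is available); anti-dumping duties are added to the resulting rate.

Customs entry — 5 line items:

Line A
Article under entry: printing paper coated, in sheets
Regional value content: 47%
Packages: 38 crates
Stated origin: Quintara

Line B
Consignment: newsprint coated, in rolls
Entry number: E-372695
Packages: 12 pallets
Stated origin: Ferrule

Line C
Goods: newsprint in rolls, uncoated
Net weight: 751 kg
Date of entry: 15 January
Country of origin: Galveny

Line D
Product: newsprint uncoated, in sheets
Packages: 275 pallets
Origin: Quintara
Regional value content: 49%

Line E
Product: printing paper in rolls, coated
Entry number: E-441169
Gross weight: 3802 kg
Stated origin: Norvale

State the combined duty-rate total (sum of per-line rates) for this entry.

Line A: printing paper → VIII.2; coated → VIII.2.2; in sheets → VIII.2.2.2. Scheduled 13%. quota on VIII.2.2 exhausted → over-quota 16%; Quintara agreement on VIII.1: VIII.2.2.2 not covered. → 16%.
Line B: newsprint → VIII.1; coated → VIII.1.2; in rolls → VIII.1.2.2. Scheduled 22%. No special measure applies. → 22%.
Line C: newsprint → VIII.1; uncoated → VIII.1.1; in rolls → VIII.1.1.1. Scheduled 32%. quota on VIII.1.1.1 exhausted → over-quota 48%. → 48%.
Line D: newsprint → VIII.1; uncoated → VIII.1.1; in sheets → VIII.1.1.2. Scheduled 16%. Quintara agreement on VIII.1: RVC < 65%. → 16%.
Line E: printing paper → VIII.2; coated → VIII.2.2; in rolls → VIII.2.2.1. Scheduled 13%. quota on VIII.2.2 exhausted → over-quota 16%; anti-dumping (Norvale, VIII.2): +21%; total 16% + 21% = 37%. → 37%.
Sum: 16% + 22% + 48% + 16% + 37% = 139%.

139%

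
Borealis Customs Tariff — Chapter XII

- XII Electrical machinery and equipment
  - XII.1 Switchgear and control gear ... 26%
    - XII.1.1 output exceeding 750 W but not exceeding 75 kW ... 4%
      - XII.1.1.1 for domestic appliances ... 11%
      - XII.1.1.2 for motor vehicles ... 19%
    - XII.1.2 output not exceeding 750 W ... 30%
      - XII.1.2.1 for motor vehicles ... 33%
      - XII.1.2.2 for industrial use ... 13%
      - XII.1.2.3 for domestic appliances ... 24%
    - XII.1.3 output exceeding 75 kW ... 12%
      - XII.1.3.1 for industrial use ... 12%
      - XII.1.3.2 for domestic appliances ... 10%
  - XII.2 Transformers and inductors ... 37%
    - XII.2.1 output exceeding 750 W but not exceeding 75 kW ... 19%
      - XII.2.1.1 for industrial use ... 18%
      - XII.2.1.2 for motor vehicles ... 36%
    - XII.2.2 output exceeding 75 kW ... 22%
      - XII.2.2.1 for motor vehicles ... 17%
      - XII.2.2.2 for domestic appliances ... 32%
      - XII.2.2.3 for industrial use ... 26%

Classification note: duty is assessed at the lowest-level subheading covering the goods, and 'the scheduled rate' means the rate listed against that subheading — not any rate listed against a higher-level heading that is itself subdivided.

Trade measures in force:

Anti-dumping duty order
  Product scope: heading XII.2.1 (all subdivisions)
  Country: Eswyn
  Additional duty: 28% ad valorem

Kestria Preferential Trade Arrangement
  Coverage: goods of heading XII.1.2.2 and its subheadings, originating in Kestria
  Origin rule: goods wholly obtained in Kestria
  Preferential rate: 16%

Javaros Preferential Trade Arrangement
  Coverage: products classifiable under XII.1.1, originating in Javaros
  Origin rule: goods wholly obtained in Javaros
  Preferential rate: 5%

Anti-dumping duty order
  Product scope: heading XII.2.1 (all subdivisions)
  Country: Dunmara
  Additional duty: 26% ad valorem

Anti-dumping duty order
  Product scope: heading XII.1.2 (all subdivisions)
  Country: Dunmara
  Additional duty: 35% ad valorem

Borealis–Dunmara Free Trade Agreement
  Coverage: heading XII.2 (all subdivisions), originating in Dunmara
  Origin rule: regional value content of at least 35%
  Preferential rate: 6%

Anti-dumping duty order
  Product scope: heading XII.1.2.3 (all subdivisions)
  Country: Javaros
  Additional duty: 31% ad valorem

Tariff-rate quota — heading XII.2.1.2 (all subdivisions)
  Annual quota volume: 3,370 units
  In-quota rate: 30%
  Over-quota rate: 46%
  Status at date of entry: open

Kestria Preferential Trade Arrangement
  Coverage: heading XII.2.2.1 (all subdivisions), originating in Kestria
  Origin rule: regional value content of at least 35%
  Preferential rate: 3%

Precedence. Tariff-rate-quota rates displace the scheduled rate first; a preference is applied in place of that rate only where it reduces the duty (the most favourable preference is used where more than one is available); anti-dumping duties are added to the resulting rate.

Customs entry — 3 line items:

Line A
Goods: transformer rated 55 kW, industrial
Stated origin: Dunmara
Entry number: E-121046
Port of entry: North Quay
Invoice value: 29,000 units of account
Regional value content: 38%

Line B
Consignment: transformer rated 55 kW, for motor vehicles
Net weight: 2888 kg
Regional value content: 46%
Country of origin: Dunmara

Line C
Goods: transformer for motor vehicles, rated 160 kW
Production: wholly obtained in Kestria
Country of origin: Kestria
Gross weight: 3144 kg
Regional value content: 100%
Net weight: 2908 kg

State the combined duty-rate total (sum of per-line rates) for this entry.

67%

Line A: transformer → XII.2; rated 55 kW → XII.2.1; industrial → XII.2.1.1. Scheduled 18%. Dunmara agreement on XII.2: RVC ≥ 35% → 6% available; preferential 6%; anti-dumping (Dunmara, XII.2.1): +26%; total 6% + 26% = 32%. → 32%.
Line B: transformer → XII.2; rated 55 kW → XII.2.1; for motor vehicles → XII.2.1.2. Scheduled 36%. quota on XII.2.1.2 open → in-quota 30%; Dunmara agreement on XII.2: RVC ≥ 35% → 6% available; preferential 6%; anti-dumping (Dunmara, XII.2.1): +26%; total 6% + 26% = 32%. → 32%.
Line C: transformer → XII.2; rated 160 kW → XII.2.2; for motor vehicles → XII.2.2.1. Scheduled 17%. Kestria agreement on XII.1.2.2: XII.2.2.1 not covered; Kestria agreement on XII.2.2.1: RVC ≥ 35% → 3% available; preferential 3%. → 3%.
Sum: 32% + 32% + 3% = 67%.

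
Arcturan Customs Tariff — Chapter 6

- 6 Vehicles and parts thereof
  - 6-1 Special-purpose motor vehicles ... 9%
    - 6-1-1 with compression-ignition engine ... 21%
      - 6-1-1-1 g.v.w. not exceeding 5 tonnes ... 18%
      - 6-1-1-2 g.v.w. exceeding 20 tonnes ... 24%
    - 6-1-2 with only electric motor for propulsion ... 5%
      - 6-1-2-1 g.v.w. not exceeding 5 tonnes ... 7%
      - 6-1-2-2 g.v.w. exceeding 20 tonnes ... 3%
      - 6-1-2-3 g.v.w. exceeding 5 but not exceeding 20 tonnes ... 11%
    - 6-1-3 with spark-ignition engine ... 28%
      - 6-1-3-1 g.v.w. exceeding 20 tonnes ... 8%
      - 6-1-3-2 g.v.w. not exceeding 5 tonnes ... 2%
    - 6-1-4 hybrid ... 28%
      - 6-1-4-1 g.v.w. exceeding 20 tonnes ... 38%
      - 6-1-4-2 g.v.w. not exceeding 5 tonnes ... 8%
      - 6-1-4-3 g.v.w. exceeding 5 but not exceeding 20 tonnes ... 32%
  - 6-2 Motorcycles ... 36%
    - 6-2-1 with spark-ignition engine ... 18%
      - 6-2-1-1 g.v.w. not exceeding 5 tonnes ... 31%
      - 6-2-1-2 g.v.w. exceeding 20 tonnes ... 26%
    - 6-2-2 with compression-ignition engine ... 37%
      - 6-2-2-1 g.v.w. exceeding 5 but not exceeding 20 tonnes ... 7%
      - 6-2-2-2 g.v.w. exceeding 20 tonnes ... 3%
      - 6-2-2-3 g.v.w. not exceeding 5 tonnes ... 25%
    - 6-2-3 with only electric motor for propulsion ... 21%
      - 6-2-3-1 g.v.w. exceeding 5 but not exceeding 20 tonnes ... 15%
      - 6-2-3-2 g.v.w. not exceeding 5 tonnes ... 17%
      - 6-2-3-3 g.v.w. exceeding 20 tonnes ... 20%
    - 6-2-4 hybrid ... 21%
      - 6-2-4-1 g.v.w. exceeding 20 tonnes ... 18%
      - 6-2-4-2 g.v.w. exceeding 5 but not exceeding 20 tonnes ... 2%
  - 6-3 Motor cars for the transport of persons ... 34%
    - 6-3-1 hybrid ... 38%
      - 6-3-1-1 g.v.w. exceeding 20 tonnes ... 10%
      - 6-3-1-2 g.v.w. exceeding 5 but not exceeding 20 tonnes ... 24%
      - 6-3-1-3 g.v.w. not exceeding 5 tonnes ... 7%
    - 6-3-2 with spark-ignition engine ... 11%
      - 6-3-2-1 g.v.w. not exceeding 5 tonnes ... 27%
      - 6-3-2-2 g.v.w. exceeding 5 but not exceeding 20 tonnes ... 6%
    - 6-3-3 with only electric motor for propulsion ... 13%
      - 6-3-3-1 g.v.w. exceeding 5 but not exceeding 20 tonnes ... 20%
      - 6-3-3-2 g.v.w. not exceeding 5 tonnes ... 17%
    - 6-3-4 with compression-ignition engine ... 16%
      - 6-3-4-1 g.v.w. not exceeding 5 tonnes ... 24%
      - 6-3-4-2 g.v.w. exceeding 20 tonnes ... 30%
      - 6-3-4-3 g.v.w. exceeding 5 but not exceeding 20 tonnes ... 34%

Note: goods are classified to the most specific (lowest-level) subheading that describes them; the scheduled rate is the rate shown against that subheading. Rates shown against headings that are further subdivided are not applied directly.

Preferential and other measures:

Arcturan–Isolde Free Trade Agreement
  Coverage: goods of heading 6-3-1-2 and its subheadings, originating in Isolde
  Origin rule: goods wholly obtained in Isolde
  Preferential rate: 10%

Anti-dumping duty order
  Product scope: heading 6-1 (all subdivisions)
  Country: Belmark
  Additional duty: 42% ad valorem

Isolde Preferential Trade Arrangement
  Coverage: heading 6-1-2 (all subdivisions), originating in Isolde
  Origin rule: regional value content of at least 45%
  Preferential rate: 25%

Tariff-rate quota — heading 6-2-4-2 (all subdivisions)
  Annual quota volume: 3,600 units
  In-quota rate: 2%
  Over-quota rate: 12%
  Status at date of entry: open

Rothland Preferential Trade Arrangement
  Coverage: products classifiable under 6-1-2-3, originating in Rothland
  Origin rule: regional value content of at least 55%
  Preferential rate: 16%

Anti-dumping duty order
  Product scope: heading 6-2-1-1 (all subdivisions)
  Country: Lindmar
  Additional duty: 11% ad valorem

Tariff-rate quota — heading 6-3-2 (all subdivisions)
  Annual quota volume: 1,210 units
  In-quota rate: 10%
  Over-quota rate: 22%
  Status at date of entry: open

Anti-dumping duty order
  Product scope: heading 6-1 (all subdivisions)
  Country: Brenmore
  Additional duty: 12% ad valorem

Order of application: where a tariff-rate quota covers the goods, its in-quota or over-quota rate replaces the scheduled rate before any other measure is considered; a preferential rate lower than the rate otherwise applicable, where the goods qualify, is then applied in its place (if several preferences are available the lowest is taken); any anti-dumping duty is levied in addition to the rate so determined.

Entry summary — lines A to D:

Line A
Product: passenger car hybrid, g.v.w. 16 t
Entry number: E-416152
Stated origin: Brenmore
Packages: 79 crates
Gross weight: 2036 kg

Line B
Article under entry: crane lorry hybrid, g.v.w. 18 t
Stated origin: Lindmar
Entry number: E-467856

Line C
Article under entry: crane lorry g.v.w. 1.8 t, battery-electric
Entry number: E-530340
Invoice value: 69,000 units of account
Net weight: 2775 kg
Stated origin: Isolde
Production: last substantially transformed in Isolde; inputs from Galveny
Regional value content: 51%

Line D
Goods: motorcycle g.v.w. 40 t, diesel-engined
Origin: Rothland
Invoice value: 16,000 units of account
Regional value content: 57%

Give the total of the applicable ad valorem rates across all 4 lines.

Line A: passenger car → 6-3; hybrid → 6-3-1; g.v.w. 16 t → 6-3-1-2. Scheduled 24%. No special measure applies. → 24%.
Line B: crane lorry → 6-1; hybrid → 6-1-4; g.v.w. 18 t → 6-1-4-3. Scheduled 32%. No special measure applies. → 32%.
Line C: crane lorry → 6-1; battery-electric → 6-1-2; g.v.w. 1.8 t → 6-1-2-1. Scheduled 7%. Isolde agreement on 6-3-1-2: 6-1-2-1 not covered; Isolde agreement on 6-1-2: RVC ≥ 45% → 25% available; preference 25% not lower than 7% → no reduction. → 7%.
Line D: motorcycle → 6-2; diesel-engined → 6-2-2; g.v.w. 40 t → 6-2-2-2. Scheduled 3%. Rothland agreement on 6-1-2-3: 6-2-2-2 not covered. → 3%.
Sum: 24% + 32% + 7% + 3% = 66%.

66%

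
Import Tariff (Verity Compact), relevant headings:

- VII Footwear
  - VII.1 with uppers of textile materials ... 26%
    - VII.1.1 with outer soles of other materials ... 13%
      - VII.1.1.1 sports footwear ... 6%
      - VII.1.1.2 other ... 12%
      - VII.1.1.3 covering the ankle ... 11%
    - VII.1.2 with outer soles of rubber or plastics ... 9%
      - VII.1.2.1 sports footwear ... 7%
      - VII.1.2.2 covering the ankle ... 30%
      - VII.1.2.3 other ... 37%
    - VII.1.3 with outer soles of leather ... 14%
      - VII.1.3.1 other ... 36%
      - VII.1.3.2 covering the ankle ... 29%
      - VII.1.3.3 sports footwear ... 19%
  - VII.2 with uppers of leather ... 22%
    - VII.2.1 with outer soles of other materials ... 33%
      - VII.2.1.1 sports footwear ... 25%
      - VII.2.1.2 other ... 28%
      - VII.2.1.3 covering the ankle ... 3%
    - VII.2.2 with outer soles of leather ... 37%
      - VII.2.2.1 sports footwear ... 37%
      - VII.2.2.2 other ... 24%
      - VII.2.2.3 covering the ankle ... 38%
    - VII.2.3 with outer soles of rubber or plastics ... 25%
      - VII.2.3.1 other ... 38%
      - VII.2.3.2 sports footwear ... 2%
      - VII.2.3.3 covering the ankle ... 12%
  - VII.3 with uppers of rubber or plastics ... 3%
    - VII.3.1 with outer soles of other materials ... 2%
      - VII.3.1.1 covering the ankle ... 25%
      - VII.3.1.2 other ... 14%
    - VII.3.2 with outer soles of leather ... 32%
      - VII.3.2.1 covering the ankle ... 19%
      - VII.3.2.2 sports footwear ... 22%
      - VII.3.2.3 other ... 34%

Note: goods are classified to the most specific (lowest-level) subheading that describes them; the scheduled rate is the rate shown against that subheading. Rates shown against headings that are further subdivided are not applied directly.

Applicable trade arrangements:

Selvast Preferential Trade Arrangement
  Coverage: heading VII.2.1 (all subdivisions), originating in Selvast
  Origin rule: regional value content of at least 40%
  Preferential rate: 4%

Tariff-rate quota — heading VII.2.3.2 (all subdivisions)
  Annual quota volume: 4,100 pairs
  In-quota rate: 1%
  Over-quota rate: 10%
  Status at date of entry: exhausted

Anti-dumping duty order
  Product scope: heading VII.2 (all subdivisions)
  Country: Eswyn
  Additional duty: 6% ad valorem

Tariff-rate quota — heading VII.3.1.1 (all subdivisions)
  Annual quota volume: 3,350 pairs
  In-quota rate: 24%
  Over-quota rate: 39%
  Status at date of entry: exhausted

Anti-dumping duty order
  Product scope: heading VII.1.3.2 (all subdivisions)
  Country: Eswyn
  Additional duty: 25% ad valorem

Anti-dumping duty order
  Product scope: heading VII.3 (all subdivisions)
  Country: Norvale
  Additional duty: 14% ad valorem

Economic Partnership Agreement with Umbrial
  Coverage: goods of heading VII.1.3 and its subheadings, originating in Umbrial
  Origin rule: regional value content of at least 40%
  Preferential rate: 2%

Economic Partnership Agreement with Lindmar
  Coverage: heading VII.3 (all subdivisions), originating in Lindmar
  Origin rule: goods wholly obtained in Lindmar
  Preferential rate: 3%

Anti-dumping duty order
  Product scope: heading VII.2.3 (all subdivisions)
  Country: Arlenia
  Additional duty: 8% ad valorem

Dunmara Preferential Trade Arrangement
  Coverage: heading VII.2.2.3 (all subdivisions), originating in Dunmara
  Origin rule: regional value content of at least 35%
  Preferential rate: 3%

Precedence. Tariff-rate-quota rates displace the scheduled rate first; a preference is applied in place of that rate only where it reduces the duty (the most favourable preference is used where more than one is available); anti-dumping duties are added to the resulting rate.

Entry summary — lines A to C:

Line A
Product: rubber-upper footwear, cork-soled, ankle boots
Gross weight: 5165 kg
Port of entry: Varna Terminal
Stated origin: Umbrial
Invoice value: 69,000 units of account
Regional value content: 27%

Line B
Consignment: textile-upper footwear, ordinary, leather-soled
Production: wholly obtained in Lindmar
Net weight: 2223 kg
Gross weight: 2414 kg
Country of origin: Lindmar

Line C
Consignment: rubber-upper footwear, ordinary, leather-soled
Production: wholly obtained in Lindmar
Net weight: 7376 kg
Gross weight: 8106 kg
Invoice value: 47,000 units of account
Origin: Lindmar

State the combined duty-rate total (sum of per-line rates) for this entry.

78%

Line A: rubber-upper → VII.3; cork-soled → VII.3.1; ankle boots → VII.3.1.1. Scheduled 25%. quota on VII.3.1.1 exhausted → over-quota 39%; Umbrial agreement on VII.1.3: VII.3.1.1 not covered. → 39%.
Line B: textile-upper → VII.1; leather-soled → VII.1.3; ordinary → VII.1.3.1. Scheduled 36%. Lindmar agreement on VII.3: VII.1.3.1 not covered. → 36%.
Line C: rubber-upper → VII.3; leather-soled → VII.3.2; ordinary → VII.3.2.3. Scheduled 34%. Lindmar agreement on VII.3: wholly obtained → 3% available; preferential 3%. → 3%.
Sum: 39% + 36% + 3% = 78%.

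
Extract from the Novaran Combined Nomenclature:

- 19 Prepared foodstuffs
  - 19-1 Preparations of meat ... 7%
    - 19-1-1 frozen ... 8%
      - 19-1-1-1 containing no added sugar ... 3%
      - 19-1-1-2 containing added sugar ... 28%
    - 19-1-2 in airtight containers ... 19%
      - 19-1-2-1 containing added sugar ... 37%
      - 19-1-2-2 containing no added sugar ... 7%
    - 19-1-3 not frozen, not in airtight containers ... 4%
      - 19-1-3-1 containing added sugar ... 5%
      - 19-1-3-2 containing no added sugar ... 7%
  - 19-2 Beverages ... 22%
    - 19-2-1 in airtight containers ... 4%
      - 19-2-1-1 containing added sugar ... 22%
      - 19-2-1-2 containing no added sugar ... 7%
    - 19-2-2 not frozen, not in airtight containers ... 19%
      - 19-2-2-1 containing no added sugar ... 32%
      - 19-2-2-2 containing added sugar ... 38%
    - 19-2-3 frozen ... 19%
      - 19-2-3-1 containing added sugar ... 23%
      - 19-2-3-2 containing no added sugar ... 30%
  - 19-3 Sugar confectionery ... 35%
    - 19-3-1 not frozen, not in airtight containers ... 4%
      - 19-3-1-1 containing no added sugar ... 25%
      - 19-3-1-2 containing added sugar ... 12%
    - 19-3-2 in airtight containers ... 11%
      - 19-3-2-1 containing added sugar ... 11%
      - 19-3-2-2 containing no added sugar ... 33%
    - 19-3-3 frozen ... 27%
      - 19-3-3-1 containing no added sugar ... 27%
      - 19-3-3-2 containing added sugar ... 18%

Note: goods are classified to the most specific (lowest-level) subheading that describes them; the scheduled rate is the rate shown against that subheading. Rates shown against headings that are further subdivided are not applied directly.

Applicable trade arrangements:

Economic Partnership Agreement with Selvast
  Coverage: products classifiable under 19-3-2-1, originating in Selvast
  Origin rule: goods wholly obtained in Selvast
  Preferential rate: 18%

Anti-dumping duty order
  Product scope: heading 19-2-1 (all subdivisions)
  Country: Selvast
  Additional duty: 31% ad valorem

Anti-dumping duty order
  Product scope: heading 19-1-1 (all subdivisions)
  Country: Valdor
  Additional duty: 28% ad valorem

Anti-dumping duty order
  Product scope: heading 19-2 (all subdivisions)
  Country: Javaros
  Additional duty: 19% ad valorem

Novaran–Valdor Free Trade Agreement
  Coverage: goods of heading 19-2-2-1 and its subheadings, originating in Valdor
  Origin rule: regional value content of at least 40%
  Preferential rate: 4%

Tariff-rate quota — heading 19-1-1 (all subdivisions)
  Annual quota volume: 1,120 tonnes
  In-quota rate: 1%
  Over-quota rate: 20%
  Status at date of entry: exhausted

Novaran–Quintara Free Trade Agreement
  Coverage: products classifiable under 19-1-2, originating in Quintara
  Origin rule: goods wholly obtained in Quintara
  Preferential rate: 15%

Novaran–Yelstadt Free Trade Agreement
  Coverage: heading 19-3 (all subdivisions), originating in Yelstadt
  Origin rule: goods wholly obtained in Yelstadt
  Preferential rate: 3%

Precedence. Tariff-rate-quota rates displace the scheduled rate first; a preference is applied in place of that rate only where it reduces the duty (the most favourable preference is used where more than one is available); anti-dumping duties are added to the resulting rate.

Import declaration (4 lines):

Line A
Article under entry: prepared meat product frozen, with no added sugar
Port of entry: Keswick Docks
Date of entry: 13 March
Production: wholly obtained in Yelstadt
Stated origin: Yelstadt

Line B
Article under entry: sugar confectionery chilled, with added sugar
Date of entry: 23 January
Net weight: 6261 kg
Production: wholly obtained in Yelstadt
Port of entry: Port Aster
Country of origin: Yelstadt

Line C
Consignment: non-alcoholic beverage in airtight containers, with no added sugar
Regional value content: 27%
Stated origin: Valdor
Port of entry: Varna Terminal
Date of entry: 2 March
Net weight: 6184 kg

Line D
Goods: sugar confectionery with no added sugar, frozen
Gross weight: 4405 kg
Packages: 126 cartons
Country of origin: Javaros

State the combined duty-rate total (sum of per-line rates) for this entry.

Line A: prepared meat product → 19-1; frozen → 19-1-1; with no added sugar → 19-1-1-1. Scheduled 3%. quota on 19-1-1 exhausted → over-quota 20%; Yelstadt agreement on 19-3: 19-1-1-1 not covered. → 20%.
Line B: sugar confectionery → 19-3; chilled → 19-3-1; with added sugar → 19-3-1-2. Scheduled 12%. Yelstadt agreement on 19-3: wholly obtained → 3% available; preferential 3%. → 3%.
Line C: non-alcoholic beverage → 19-2; in airtight containers → 19-2-1; with no added sugar → 19-2-1-2. Scheduled 7%. Valdor agreement on 19-2-2-1: 19-2-1-2 not covered. → 7%.
Line D: sugar confectionery → 19-3; frozen → 19-3-3; with no added sugar → 19-3-3-1. Scheduled 27%. No special measure applies. → 27%.
Sum: 20% + 3% + 7% + 27% = 57%.

57%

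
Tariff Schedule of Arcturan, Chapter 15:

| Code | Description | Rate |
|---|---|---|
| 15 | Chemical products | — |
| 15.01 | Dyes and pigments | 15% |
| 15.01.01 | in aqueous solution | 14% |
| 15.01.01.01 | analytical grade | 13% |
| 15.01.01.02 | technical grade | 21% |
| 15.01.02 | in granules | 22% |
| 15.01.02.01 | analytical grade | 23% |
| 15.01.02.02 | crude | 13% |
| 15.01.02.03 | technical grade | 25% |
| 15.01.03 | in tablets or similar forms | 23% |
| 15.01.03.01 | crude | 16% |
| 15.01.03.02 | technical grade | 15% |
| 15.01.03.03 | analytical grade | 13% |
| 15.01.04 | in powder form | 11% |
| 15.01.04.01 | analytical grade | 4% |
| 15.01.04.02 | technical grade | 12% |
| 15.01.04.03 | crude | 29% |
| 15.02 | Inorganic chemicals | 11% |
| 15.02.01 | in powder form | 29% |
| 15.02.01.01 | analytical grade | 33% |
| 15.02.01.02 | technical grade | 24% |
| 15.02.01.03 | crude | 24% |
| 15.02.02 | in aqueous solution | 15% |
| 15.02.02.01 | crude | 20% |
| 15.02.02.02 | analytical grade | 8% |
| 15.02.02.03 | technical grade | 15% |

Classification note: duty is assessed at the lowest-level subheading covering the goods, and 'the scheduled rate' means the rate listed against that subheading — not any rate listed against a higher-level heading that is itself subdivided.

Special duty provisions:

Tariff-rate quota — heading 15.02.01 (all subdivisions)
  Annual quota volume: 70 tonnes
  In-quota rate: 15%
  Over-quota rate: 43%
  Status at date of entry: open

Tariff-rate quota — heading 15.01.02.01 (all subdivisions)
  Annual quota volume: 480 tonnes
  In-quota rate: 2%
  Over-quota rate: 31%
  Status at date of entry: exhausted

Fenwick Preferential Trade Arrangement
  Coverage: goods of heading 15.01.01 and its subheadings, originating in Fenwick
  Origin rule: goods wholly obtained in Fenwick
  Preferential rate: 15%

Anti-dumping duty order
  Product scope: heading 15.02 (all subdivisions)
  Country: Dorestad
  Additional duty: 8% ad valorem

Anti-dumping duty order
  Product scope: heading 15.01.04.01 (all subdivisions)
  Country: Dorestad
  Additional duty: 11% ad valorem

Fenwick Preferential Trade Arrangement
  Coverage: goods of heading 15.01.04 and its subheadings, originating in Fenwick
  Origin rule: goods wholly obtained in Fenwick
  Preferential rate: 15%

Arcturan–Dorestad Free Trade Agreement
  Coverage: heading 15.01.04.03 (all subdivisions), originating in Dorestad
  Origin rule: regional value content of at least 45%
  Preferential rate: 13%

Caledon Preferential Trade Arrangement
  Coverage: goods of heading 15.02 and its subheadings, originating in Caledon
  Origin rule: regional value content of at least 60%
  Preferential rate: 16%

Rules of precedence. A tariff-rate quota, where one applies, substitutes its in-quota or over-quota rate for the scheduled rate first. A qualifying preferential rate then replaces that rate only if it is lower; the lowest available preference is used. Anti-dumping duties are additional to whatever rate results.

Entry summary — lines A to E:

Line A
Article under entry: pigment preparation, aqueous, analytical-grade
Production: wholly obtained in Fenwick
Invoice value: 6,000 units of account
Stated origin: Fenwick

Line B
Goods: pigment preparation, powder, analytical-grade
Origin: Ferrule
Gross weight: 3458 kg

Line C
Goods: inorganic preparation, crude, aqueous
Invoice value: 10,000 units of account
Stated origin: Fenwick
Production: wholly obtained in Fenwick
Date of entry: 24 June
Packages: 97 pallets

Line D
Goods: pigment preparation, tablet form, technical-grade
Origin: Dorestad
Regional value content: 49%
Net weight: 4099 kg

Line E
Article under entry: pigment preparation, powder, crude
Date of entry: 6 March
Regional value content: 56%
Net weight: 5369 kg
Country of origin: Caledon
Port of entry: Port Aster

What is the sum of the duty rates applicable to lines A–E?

81%

Line A: pigment → 15.01; aqueous → 15.01.01; analytical-grade → 15.01.01.01. Scheduled 13%. Fenwick agreement on 15.01.01: wholly obtained → 15% available; Fenwick agreement on 15.01.04: 15.01.01.01 not covered; preference 15% not lower than 13% → no reduction. → 13%.
Line B: pigment → 15.01; powder → 15.01.04; analytical-grade → 15.01.04.01. Scheduled 4%. No special measure applies. → 4%.
Line C: inorganic → 15.02; aqueous → 15.02.02; crude → 15.02.02.01. Scheduled 20%. Fenwick agreement on 15.01.01: 15.02.02.01 not covered; Fenwick agreement on 15.01.04: 15.02.02.01 not covered. → 20%.
Line D: pigment → 15.01; tablet form → 15.01.03; technical-grade → 15.01.03.02. Scheduled 15%. Dorestad agreement on 15.01.04.03: 15.01.03.02 not covered. → 15%.
Line E: pigment → 15.01; powder → 15.01.04; crude → 15.01.04.03. Scheduled 29%. Caledon agreement on 15.02: 15.01.04.03 not covered. → 29%.
Sum: 13% + 4% + 20% + 15% + 29% = 81%.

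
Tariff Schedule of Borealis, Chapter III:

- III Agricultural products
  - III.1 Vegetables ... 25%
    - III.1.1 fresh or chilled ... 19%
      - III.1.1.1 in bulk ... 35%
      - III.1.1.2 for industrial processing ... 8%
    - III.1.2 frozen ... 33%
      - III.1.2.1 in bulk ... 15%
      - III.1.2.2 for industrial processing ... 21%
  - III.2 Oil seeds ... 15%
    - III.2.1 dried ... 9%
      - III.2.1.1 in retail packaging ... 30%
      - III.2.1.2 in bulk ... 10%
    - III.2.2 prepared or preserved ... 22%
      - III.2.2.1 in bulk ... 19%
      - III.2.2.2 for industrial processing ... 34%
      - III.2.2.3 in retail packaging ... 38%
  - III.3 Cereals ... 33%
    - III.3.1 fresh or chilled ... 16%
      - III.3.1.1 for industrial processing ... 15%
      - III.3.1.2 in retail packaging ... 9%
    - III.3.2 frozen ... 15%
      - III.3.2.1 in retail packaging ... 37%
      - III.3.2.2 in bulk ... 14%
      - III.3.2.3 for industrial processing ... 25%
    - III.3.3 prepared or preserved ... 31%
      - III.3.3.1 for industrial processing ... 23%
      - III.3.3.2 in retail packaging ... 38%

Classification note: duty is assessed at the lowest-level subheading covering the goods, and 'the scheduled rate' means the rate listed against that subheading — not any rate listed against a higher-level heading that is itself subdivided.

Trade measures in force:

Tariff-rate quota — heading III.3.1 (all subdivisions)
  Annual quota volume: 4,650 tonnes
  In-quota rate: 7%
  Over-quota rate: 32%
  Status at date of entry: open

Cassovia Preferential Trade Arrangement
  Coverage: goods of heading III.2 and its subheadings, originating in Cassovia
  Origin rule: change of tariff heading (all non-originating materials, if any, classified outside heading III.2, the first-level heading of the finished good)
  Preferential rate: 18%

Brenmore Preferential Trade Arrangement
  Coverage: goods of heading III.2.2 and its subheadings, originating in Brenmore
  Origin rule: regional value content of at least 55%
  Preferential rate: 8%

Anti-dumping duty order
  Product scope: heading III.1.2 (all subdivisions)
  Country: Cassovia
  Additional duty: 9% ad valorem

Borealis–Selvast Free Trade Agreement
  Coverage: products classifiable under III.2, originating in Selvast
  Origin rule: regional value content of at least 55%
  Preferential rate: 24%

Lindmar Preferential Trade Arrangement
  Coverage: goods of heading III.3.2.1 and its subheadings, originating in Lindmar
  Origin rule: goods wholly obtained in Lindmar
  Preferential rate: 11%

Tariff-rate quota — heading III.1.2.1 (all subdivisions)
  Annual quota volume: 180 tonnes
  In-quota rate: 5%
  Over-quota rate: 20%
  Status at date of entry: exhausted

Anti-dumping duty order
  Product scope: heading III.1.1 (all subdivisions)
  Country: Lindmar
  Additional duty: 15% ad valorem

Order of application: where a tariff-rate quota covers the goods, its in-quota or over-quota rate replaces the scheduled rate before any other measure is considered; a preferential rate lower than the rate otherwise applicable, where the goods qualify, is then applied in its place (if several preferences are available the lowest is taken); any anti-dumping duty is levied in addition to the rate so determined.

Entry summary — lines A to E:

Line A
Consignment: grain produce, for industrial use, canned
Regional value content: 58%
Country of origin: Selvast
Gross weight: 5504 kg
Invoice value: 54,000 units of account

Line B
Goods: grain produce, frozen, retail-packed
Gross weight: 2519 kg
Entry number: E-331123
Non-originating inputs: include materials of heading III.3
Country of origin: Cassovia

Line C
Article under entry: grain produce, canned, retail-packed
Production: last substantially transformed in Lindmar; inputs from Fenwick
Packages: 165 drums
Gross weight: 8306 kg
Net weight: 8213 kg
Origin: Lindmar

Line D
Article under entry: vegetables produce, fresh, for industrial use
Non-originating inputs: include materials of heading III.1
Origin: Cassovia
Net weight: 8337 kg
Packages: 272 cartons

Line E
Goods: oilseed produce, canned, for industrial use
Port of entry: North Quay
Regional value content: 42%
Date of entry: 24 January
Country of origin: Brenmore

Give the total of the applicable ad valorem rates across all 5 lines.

Line A: grain → III.3; canned → III.3.3; for industrial use → III.3.3.1. Scheduled 23%. Selvast agreement on III.2: III.3.3.1 not covered. → 23%.
Line B: grain → III.3; frozen → III.3.2; retail-packed → III.3.2.1. Scheduled 37%. Cassovia agreement on III.2: III.3.2.1 not covered. → 37%.
Line C: grain → III.3; canned → III.3.3; retail-packed → III.3.3.2. Scheduled 38%. Lindmar agreement on III.3.2.1: III.3.3.2 not covered. → 38%.
Line D: vegetables → III.1; fresh → III.1.1; for industrial use → III.1.1.2. Scheduled 8%. Cassovia agreement on III.2: III.1.1.2 not covered. → 8%.
Line E: oilseed → III.2; canned → III.2.2; for industrial use → III.2.2.2. Scheduled 34%. Brenmore agreement on III.2.2: RVC < 55%. → 34%.
Sum: 23% + 37% + 38% + 8% + 34% = 140%.

140%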